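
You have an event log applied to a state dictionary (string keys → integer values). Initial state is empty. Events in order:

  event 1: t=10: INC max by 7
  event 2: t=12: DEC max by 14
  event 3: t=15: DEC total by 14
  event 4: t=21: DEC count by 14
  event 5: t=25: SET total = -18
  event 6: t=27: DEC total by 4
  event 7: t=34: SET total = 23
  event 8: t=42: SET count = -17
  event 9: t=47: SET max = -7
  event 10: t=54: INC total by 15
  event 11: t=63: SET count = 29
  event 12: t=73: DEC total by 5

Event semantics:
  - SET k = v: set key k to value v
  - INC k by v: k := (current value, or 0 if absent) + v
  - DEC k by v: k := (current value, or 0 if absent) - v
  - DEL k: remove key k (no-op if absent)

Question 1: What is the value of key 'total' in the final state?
Answer: 33

Derivation:
Track key 'total' through all 12 events:
  event 1 (t=10: INC max by 7): total unchanged
  event 2 (t=12: DEC max by 14): total unchanged
  event 3 (t=15: DEC total by 14): total (absent) -> -14
  event 4 (t=21: DEC count by 14): total unchanged
  event 5 (t=25: SET total = -18): total -14 -> -18
  event 6 (t=27: DEC total by 4): total -18 -> -22
  event 7 (t=34: SET total = 23): total -22 -> 23
  event 8 (t=42: SET count = -17): total unchanged
  event 9 (t=47: SET max = -7): total unchanged
  event 10 (t=54: INC total by 15): total 23 -> 38
  event 11 (t=63: SET count = 29): total unchanged
  event 12 (t=73: DEC total by 5): total 38 -> 33
Final: total = 33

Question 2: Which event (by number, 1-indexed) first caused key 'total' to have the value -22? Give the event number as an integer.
Looking for first event where total becomes -22:
  event 3: total = -14
  event 4: total = -14
  event 5: total = -18
  event 6: total -18 -> -22  <-- first match

Answer: 6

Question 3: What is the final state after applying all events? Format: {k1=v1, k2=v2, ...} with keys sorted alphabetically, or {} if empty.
Answer: {count=29, max=-7, total=33}

Derivation:
  after event 1 (t=10: INC max by 7): {max=7}
  after event 2 (t=12: DEC max by 14): {max=-7}
  after event 3 (t=15: DEC total by 14): {max=-7, total=-14}
  after event 4 (t=21: DEC count by 14): {count=-14, max=-7, total=-14}
  after event 5 (t=25: SET total = -18): {count=-14, max=-7, total=-18}
  after event 6 (t=27: DEC total by 4): {count=-14, max=-7, total=-22}
  after event 7 (t=34: SET total = 23): {count=-14, max=-7, total=23}
  after event 8 (t=42: SET count = -17): {count=-17, max=-7, total=23}
  after event 9 (t=47: SET max = -7): {count=-17, max=-7, total=23}
  after event 10 (t=54: INC total by 15): {count=-17, max=-7, total=38}
  after event 11 (t=63: SET count = 29): {count=29, max=-7, total=38}
  after event 12 (t=73: DEC total by 5): {count=29, max=-7, total=33}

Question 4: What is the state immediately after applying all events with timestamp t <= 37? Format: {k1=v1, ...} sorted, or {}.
Answer: {count=-14, max=-7, total=23}

Derivation:
Apply events with t <= 37 (7 events):
  after event 1 (t=10: INC max by 7): {max=7}
  after event 2 (t=12: DEC max by 14): {max=-7}
  after event 3 (t=15: DEC total by 14): {max=-7, total=-14}
  after event 4 (t=21: DEC count by 14): {count=-14, max=-7, total=-14}
  after event 5 (t=25: SET total = -18): {count=-14, max=-7, total=-18}
  after event 6 (t=27: DEC total by 4): {count=-14, max=-7, total=-22}
  after event 7 (t=34: SET total = 23): {count=-14, max=-7, total=23}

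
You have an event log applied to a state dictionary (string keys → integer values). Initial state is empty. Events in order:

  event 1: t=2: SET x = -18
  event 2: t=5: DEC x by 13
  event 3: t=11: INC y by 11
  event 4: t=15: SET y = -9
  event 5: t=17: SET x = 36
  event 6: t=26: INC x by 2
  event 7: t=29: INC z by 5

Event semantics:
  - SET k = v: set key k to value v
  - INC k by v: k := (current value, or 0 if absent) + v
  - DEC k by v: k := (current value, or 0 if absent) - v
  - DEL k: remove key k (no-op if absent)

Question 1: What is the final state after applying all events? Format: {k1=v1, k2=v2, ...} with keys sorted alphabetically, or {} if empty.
Answer: {x=38, y=-9, z=5}

Derivation:
  after event 1 (t=2: SET x = -18): {x=-18}
  after event 2 (t=5: DEC x by 13): {x=-31}
  after event 3 (t=11: INC y by 11): {x=-31, y=11}
  after event 4 (t=15: SET y = -9): {x=-31, y=-9}
  after event 5 (t=17: SET x = 36): {x=36, y=-9}
  after event 6 (t=26: INC x by 2): {x=38, y=-9}
  after event 7 (t=29: INC z by 5): {x=38, y=-9, z=5}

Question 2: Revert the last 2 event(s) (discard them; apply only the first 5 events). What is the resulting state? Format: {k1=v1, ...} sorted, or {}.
Keep first 5 events (discard last 2):
  after event 1 (t=2: SET x = -18): {x=-18}
  after event 2 (t=5: DEC x by 13): {x=-31}
  after event 3 (t=11: INC y by 11): {x=-31, y=11}
  after event 4 (t=15: SET y = -9): {x=-31, y=-9}
  after event 5 (t=17: SET x = 36): {x=36, y=-9}

Answer: {x=36, y=-9}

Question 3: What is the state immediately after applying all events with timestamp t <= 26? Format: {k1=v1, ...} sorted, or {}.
Answer: {x=38, y=-9}

Derivation:
Apply events with t <= 26 (6 events):
  after event 1 (t=2: SET x = -18): {x=-18}
  after event 2 (t=5: DEC x by 13): {x=-31}
  after event 3 (t=11: INC y by 11): {x=-31, y=11}
  after event 4 (t=15: SET y = -9): {x=-31, y=-9}
  after event 5 (t=17: SET x = 36): {x=36, y=-9}
  after event 6 (t=26: INC x by 2): {x=38, y=-9}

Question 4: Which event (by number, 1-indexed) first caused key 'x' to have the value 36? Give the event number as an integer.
Answer: 5

Derivation:
Looking for first event where x becomes 36:
  event 1: x = -18
  event 2: x = -31
  event 3: x = -31
  event 4: x = -31
  event 5: x -31 -> 36  <-- first match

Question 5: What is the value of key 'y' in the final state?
Track key 'y' through all 7 events:
  event 1 (t=2: SET x = -18): y unchanged
  event 2 (t=5: DEC x by 13): y unchanged
  event 3 (t=11: INC y by 11): y (absent) -> 11
  event 4 (t=15: SET y = -9): y 11 -> -9
  event 5 (t=17: SET x = 36): y unchanged
  event 6 (t=26: INC x by 2): y unchanged
  event 7 (t=29: INC z by 5): y unchanged
Final: y = -9

Answer: -9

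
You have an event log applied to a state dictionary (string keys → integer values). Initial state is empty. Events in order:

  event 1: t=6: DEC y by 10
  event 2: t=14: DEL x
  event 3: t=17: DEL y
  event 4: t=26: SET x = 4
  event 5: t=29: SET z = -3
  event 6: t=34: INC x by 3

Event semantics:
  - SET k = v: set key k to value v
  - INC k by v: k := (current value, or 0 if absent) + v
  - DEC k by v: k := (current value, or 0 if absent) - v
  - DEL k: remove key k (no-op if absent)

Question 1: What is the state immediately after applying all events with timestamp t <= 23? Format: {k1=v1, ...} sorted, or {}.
Answer: {}

Derivation:
Apply events with t <= 23 (3 events):
  after event 1 (t=6: DEC y by 10): {y=-10}
  after event 2 (t=14: DEL x): {y=-10}
  after event 3 (t=17: DEL y): {}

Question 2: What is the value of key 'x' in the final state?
Answer: 7

Derivation:
Track key 'x' through all 6 events:
  event 1 (t=6: DEC y by 10): x unchanged
  event 2 (t=14: DEL x): x (absent) -> (absent)
  event 3 (t=17: DEL y): x unchanged
  event 4 (t=26: SET x = 4): x (absent) -> 4
  event 5 (t=29: SET z = -3): x unchanged
  event 6 (t=34: INC x by 3): x 4 -> 7
Final: x = 7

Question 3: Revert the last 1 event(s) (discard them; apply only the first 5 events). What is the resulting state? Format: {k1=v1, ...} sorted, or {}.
Keep first 5 events (discard last 1):
  after event 1 (t=6: DEC y by 10): {y=-10}
  after event 2 (t=14: DEL x): {y=-10}
  after event 3 (t=17: DEL y): {}
  after event 4 (t=26: SET x = 4): {x=4}
  after event 5 (t=29: SET z = -3): {x=4, z=-3}

Answer: {x=4, z=-3}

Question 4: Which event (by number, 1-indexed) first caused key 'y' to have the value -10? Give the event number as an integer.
Looking for first event where y becomes -10:
  event 1: y (absent) -> -10  <-- first match

Answer: 1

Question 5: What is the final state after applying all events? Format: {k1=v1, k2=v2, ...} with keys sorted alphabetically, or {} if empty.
Answer: {x=7, z=-3}

Derivation:
  after event 1 (t=6: DEC y by 10): {y=-10}
  after event 2 (t=14: DEL x): {y=-10}
  after event 3 (t=17: DEL y): {}
  after event 4 (t=26: SET x = 4): {x=4}
  after event 5 (t=29: SET z = -3): {x=4, z=-3}
  after event 6 (t=34: INC x by 3): {x=7, z=-3}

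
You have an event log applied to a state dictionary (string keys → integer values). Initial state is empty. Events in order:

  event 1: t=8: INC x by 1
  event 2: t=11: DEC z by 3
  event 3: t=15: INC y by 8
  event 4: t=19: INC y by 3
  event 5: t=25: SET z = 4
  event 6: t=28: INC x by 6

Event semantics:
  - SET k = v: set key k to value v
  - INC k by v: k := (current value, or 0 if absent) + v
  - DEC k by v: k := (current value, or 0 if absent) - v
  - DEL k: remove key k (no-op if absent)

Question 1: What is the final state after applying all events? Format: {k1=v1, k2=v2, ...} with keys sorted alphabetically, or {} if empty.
Answer: {x=7, y=11, z=4}

Derivation:
  after event 1 (t=8: INC x by 1): {x=1}
  after event 2 (t=11: DEC z by 3): {x=1, z=-3}
  after event 3 (t=15: INC y by 8): {x=1, y=8, z=-3}
  after event 4 (t=19: INC y by 3): {x=1, y=11, z=-3}
  after event 5 (t=25: SET z = 4): {x=1, y=11, z=4}
  after event 6 (t=28: INC x by 6): {x=7, y=11, z=4}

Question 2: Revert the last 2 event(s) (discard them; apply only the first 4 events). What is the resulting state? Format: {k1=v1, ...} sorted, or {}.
Keep first 4 events (discard last 2):
  after event 1 (t=8: INC x by 1): {x=1}
  after event 2 (t=11: DEC z by 3): {x=1, z=-3}
  after event 3 (t=15: INC y by 8): {x=1, y=8, z=-3}
  after event 4 (t=19: INC y by 3): {x=1, y=11, z=-3}

Answer: {x=1, y=11, z=-3}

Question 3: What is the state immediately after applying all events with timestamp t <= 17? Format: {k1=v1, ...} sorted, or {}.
Answer: {x=1, y=8, z=-3}

Derivation:
Apply events with t <= 17 (3 events):
  after event 1 (t=8: INC x by 1): {x=1}
  after event 2 (t=11: DEC z by 3): {x=1, z=-3}
  after event 3 (t=15: INC y by 8): {x=1, y=8, z=-3}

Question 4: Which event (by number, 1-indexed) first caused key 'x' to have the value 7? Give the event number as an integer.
Answer: 6

Derivation:
Looking for first event where x becomes 7:
  event 1: x = 1
  event 2: x = 1
  event 3: x = 1
  event 4: x = 1
  event 5: x = 1
  event 6: x 1 -> 7  <-- first match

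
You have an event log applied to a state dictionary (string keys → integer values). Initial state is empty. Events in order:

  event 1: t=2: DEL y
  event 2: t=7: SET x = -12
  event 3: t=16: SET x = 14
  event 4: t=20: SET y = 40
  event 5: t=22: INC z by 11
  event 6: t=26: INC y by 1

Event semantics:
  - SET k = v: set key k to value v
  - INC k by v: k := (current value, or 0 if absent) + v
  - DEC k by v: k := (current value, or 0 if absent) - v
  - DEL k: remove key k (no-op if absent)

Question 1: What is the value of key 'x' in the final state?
Answer: 14

Derivation:
Track key 'x' through all 6 events:
  event 1 (t=2: DEL y): x unchanged
  event 2 (t=7: SET x = -12): x (absent) -> -12
  event 3 (t=16: SET x = 14): x -12 -> 14
  event 4 (t=20: SET y = 40): x unchanged
  event 5 (t=22: INC z by 11): x unchanged
  event 6 (t=26: INC y by 1): x unchanged
Final: x = 14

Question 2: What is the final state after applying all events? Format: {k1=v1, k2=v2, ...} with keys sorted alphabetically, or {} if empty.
Answer: {x=14, y=41, z=11}

Derivation:
  after event 1 (t=2: DEL y): {}
  after event 2 (t=7: SET x = -12): {x=-12}
  after event 3 (t=16: SET x = 14): {x=14}
  after event 4 (t=20: SET y = 40): {x=14, y=40}
  after event 5 (t=22: INC z by 11): {x=14, y=40, z=11}
  after event 6 (t=26: INC y by 1): {x=14, y=41, z=11}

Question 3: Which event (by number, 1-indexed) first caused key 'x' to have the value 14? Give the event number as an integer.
Answer: 3

Derivation:
Looking for first event where x becomes 14:
  event 2: x = -12
  event 3: x -12 -> 14  <-- first match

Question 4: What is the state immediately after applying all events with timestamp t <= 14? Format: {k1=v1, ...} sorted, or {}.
Apply events with t <= 14 (2 events):
  after event 1 (t=2: DEL y): {}
  after event 2 (t=7: SET x = -12): {x=-12}

Answer: {x=-12}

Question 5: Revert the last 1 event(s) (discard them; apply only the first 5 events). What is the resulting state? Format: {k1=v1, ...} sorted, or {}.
Answer: {x=14, y=40, z=11}

Derivation:
Keep first 5 events (discard last 1):
  after event 1 (t=2: DEL y): {}
  after event 2 (t=7: SET x = -12): {x=-12}
  after event 3 (t=16: SET x = 14): {x=14}
  after event 4 (t=20: SET y = 40): {x=14, y=40}
  after event 5 (t=22: INC z by 11): {x=14, y=40, z=11}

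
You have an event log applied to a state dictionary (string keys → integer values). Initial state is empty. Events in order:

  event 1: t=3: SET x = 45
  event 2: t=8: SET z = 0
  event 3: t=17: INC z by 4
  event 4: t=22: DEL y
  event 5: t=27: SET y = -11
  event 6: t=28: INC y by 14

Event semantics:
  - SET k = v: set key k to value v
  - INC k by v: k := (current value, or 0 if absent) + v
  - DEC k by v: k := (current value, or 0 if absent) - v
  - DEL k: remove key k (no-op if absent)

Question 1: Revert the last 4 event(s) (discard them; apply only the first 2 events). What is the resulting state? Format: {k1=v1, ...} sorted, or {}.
Answer: {x=45, z=0}

Derivation:
Keep first 2 events (discard last 4):
  after event 1 (t=3: SET x = 45): {x=45}
  after event 2 (t=8: SET z = 0): {x=45, z=0}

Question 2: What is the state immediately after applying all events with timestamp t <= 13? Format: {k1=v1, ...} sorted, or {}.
Answer: {x=45, z=0}

Derivation:
Apply events with t <= 13 (2 events):
  after event 1 (t=3: SET x = 45): {x=45}
  after event 2 (t=8: SET z = 0): {x=45, z=0}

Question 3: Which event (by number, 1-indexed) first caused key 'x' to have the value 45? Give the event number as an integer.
Answer: 1

Derivation:
Looking for first event where x becomes 45:
  event 1: x (absent) -> 45  <-- first match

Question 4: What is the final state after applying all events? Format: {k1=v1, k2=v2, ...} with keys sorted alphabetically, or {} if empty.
Answer: {x=45, y=3, z=4}

Derivation:
  after event 1 (t=3: SET x = 45): {x=45}
  after event 2 (t=8: SET z = 0): {x=45, z=0}
  after event 3 (t=17: INC z by 4): {x=45, z=4}
  after event 4 (t=22: DEL y): {x=45, z=4}
  after event 5 (t=27: SET y = -11): {x=45, y=-11, z=4}
  after event 6 (t=28: INC y by 14): {x=45, y=3, z=4}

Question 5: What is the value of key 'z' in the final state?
Track key 'z' through all 6 events:
  event 1 (t=3: SET x = 45): z unchanged
  event 2 (t=8: SET z = 0): z (absent) -> 0
  event 3 (t=17: INC z by 4): z 0 -> 4
  event 4 (t=22: DEL y): z unchanged
  event 5 (t=27: SET y = -11): z unchanged
  event 6 (t=28: INC y by 14): z unchanged
Final: z = 4

Answer: 4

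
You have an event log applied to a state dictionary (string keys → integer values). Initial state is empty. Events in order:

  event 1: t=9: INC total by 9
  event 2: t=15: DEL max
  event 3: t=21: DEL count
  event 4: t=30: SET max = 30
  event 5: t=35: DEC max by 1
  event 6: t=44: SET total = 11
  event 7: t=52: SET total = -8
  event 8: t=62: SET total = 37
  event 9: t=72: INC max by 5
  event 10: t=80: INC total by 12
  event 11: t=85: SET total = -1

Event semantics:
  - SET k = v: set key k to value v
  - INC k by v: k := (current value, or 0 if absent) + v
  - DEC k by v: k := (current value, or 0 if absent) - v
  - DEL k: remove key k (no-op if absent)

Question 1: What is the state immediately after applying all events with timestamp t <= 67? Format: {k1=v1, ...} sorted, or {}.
Apply events with t <= 67 (8 events):
  after event 1 (t=9: INC total by 9): {total=9}
  after event 2 (t=15: DEL max): {total=9}
  after event 3 (t=21: DEL count): {total=9}
  after event 4 (t=30: SET max = 30): {max=30, total=9}
  after event 5 (t=35: DEC max by 1): {max=29, total=9}
  after event 6 (t=44: SET total = 11): {max=29, total=11}
  after event 7 (t=52: SET total = -8): {max=29, total=-8}
  after event 8 (t=62: SET total = 37): {max=29, total=37}

Answer: {max=29, total=37}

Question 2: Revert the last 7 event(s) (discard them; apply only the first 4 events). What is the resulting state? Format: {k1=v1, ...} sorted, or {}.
Answer: {max=30, total=9}

Derivation:
Keep first 4 events (discard last 7):
  after event 1 (t=9: INC total by 9): {total=9}
  after event 2 (t=15: DEL max): {total=9}
  after event 3 (t=21: DEL count): {total=9}
  after event 4 (t=30: SET max = 30): {max=30, total=9}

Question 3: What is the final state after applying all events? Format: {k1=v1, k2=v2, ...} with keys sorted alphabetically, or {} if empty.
Answer: {max=34, total=-1}

Derivation:
  after event 1 (t=9: INC total by 9): {total=9}
  after event 2 (t=15: DEL max): {total=9}
  after event 3 (t=21: DEL count): {total=9}
  after event 4 (t=30: SET max = 30): {max=30, total=9}
  after event 5 (t=35: DEC max by 1): {max=29, total=9}
  after event 6 (t=44: SET total = 11): {max=29, total=11}
  after event 7 (t=52: SET total = -8): {max=29, total=-8}
  after event 8 (t=62: SET total = 37): {max=29, total=37}
  after event 9 (t=72: INC max by 5): {max=34, total=37}
  after event 10 (t=80: INC total by 12): {max=34, total=49}
  after event 11 (t=85: SET total = -1): {max=34, total=-1}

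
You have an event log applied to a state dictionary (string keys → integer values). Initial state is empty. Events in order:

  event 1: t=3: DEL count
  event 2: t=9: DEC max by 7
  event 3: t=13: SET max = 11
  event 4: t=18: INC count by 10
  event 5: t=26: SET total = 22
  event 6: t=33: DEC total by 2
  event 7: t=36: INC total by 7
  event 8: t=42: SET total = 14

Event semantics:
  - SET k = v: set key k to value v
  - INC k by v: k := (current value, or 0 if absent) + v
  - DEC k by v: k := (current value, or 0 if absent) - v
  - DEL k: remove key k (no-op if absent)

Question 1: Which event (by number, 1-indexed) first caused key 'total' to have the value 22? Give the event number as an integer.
Looking for first event where total becomes 22:
  event 5: total (absent) -> 22  <-- first match

Answer: 5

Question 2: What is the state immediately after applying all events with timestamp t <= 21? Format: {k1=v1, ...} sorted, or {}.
Apply events with t <= 21 (4 events):
  after event 1 (t=3: DEL count): {}
  after event 2 (t=9: DEC max by 7): {max=-7}
  after event 3 (t=13: SET max = 11): {max=11}
  after event 4 (t=18: INC count by 10): {count=10, max=11}

Answer: {count=10, max=11}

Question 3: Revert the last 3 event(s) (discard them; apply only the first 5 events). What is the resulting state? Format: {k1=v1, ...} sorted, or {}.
Keep first 5 events (discard last 3):
  after event 1 (t=3: DEL count): {}
  after event 2 (t=9: DEC max by 7): {max=-7}
  after event 3 (t=13: SET max = 11): {max=11}
  after event 4 (t=18: INC count by 10): {count=10, max=11}
  after event 5 (t=26: SET total = 22): {count=10, max=11, total=22}

Answer: {count=10, max=11, total=22}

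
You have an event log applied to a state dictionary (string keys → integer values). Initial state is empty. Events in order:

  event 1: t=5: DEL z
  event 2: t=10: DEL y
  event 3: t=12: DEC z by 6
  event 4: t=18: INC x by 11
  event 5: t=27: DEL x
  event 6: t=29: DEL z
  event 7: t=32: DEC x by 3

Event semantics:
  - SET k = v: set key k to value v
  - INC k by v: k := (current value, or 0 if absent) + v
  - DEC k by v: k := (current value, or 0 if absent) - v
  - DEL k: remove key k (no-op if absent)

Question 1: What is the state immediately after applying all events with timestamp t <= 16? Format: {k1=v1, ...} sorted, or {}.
Answer: {z=-6}

Derivation:
Apply events with t <= 16 (3 events):
  after event 1 (t=5: DEL z): {}
  after event 2 (t=10: DEL y): {}
  after event 3 (t=12: DEC z by 6): {z=-6}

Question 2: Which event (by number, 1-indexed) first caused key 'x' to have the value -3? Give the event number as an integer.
Answer: 7

Derivation:
Looking for first event where x becomes -3:
  event 4: x = 11
  event 5: x = (absent)
  event 7: x (absent) -> -3  <-- first match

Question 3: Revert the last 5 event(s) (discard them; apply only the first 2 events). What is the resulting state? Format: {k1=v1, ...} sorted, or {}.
Answer: {}

Derivation:
Keep first 2 events (discard last 5):
  after event 1 (t=5: DEL z): {}
  after event 2 (t=10: DEL y): {}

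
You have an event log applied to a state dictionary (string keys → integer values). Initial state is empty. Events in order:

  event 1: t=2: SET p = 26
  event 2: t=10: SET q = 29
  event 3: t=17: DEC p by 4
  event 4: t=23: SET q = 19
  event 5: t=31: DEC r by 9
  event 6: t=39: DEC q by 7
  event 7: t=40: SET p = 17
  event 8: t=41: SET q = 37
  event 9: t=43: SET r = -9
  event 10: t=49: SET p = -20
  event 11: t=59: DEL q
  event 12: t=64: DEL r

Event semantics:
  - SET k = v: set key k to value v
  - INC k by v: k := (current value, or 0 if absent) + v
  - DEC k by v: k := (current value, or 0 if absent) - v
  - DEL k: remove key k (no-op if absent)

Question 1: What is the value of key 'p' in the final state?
Track key 'p' through all 12 events:
  event 1 (t=2: SET p = 26): p (absent) -> 26
  event 2 (t=10: SET q = 29): p unchanged
  event 3 (t=17: DEC p by 4): p 26 -> 22
  event 4 (t=23: SET q = 19): p unchanged
  event 5 (t=31: DEC r by 9): p unchanged
  event 6 (t=39: DEC q by 7): p unchanged
  event 7 (t=40: SET p = 17): p 22 -> 17
  event 8 (t=41: SET q = 37): p unchanged
  event 9 (t=43: SET r = -9): p unchanged
  event 10 (t=49: SET p = -20): p 17 -> -20
  event 11 (t=59: DEL q): p unchanged
  event 12 (t=64: DEL r): p unchanged
Final: p = -20

Answer: -20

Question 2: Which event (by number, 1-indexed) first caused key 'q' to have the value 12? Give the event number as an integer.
Answer: 6

Derivation:
Looking for first event where q becomes 12:
  event 2: q = 29
  event 3: q = 29
  event 4: q = 19
  event 5: q = 19
  event 6: q 19 -> 12  <-- first match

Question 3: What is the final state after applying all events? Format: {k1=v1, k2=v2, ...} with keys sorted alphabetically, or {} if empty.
Answer: {p=-20}

Derivation:
  after event 1 (t=2: SET p = 26): {p=26}
  after event 2 (t=10: SET q = 29): {p=26, q=29}
  after event 3 (t=17: DEC p by 4): {p=22, q=29}
  after event 4 (t=23: SET q = 19): {p=22, q=19}
  after event 5 (t=31: DEC r by 9): {p=22, q=19, r=-9}
  after event 6 (t=39: DEC q by 7): {p=22, q=12, r=-9}
  after event 7 (t=40: SET p = 17): {p=17, q=12, r=-9}
  after event 8 (t=41: SET q = 37): {p=17, q=37, r=-9}
  after event 9 (t=43: SET r = -9): {p=17, q=37, r=-9}
  after event 10 (t=49: SET p = -20): {p=-20, q=37, r=-9}
  after event 11 (t=59: DEL q): {p=-20, r=-9}
  after event 12 (t=64: DEL r): {p=-20}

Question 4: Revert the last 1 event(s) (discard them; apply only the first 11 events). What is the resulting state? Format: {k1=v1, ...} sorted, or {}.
Answer: {p=-20, r=-9}

Derivation:
Keep first 11 events (discard last 1):
  after event 1 (t=2: SET p = 26): {p=26}
  after event 2 (t=10: SET q = 29): {p=26, q=29}
  after event 3 (t=17: DEC p by 4): {p=22, q=29}
  after event 4 (t=23: SET q = 19): {p=22, q=19}
  after event 5 (t=31: DEC r by 9): {p=22, q=19, r=-9}
  after event 6 (t=39: DEC q by 7): {p=22, q=12, r=-9}
  after event 7 (t=40: SET p = 17): {p=17, q=12, r=-9}
  after event 8 (t=41: SET q = 37): {p=17, q=37, r=-9}
  after event 9 (t=43: SET r = -9): {p=17, q=37, r=-9}
  after event 10 (t=49: SET p = -20): {p=-20, q=37, r=-9}
  after event 11 (t=59: DEL q): {p=-20, r=-9}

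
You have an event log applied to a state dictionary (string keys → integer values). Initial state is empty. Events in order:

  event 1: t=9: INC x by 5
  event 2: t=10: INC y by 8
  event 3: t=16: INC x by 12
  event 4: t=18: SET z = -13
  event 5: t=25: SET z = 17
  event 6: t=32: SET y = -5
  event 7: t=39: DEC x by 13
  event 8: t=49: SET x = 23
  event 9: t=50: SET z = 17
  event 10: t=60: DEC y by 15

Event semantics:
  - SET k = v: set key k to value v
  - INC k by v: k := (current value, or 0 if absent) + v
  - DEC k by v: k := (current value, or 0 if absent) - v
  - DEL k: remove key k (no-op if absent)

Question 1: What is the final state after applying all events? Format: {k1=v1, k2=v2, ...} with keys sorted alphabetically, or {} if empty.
Answer: {x=23, y=-20, z=17}

Derivation:
  after event 1 (t=9: INC x by 5): {x=5}
  after event 2 (t=10: INC y by 8): {x=5, y=8}
  after event 3 (t=16: INC x by 12): {x=17, y=8}
  after event 4 (t=18: SET z = -13): {x=17, y=8, z=-13}
  after event 5 (t=25: SET z = 17): {x=17, y=8, z=17}
  after event 6 (t=32: SET y = -5): {x=17, y=-5, z=17}
  after event 7 (t=39: DEC x by 13): {x=4, y=-5, z=17}
  after event 8 (t=49: SET x = 23): {x=23, y=-5, z=17}
  after event 9 (t=50: SET z = 17): {x=23, y=-5, z=17}
  after event 10 (t=60: DEC y by 15): {x=23, y=-20, z=17}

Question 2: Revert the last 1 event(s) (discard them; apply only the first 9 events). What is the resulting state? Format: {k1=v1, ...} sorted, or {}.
Answer: {x=23, y=-5, z=17}

Derivation:
Keep first 9 events (discard last 1):
  after event 1 (t=9: INC x by 5): {x=5}
  after event 2 (t=10: INC y by 8): {x=5, y=8}
  after event 3 (t=16: INC x by 12): {x=17, y=8}
  after event 4 (t=18: SET z = -13): {x=17, y=8, z=-13}
  after event 5 (t=25: SET z = 17): {x=17, y=8, z=17}
  after event 6 (t=32: SET y = -5): {x=17, y=-5, z=17}
  after event 7 (t=39: DEC x by 13): {x=4, y=-5, z=17}
  after event 8 (t=49: SET x = 23): {x=23, y=-5, z=17}
  after event 9 (t=50: SET z = 17): {x=23, y=-5, z=17}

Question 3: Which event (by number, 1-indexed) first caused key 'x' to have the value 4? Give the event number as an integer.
Answer: 7

Derivation:
Looking for first event where x becomes 4:
  event 1: x = 5
  event 2: x = 5
  event 3: x = 17
  event 4: x = 17
  event 5: x = 17
  event 6: x = 17
  event 7: x 17 -> 4  <-- first match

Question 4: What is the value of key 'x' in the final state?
Track key 'x' through all 10 events:
  event 1 (t=9: INC x by 5): x (absent) -> 5
  event 2 (t=10: INC y by 8): x unchanged
  event 3 (t=16: INC x by 12): x 5 -> 17
  event 4 (t=18: SET z = -13): x unchanged
  event 5 (t=25: SET z = 17): x unchanged
  event 6 (t=32: SET y = -5): x unchanged
  event 7 (t=39: DEC x by 13): x 17 -> 4
  event 8 (t=49: SET x = 23): x 4 -> 23
  event 9 (t=50: SET z = 17): x unchanged
  event 10 (t=60: DEC y by 15): x unchanged
Final: x = 23

Answer: 23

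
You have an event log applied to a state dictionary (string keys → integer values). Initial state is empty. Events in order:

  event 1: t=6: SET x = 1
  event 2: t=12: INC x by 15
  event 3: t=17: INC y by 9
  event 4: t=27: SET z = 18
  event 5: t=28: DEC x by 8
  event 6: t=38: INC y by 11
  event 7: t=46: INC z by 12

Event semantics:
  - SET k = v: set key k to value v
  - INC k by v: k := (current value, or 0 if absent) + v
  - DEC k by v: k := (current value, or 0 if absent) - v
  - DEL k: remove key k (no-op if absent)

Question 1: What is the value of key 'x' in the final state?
Track key 'x' through all 7 events:
  event 1 (t=6: SET x = 1): x (absent) -> 1
  event 2 (t=12: INC x by 15): x 1 -> 16
  event 3 (t=17: INC y by 9): x unchanged
  event 4 (t=27: SET z = 18): x unchanged
  event 5 (t=28: DEC x by 8): x 16 -> 8
  event 6 (t=38: INC y by 11): x unchanged
  event 7 (t=46: INC z by 12): x unchanged
Final: x = 8

Answer: 8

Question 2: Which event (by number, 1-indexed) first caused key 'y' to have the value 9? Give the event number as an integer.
Looking for first event where y becomes 9:
  event 3: y (absent) -> 9  <-- first match

Answer: 3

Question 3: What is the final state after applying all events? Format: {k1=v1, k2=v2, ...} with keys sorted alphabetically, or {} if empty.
Answer: {x=8, y=20, z=30}

Derivation:
  after event 1 (t=6: SET x = 1): {x=1}
  after event 2 (t=12: INC x by 15): {x=16}
  after event 3 (t=17: INC y by 9): {x=16, y=9}
  after event 4 (t=27: SET z = 18): {x=16, y=9, z=18}
  after event 5 (t=28: DEC x by 8): {x=8, y=9, z=18}
  after event 6 (t=38: INC y by 11): {x=8, y=20, z=18}
  after event 7 (t=46: INC z by 12): {x=8, y=20, z=30}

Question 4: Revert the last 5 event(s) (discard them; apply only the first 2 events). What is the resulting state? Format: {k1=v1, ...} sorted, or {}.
Keep first 2 events (discard last 5):
  after event 1 (t=6: SET x = 1): {x=1}
  after event 2 (t=12: INC x by 15): {x=16}

Answer: {x=16}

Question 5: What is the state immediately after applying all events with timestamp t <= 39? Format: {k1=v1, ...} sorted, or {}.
Answer: {x=8, y=20, z=18}

Derivation:
Apply events with t <= 39 (6 events):
  after event 1 (t=6: SET x = 1): {x=1}
  after event 2 (t=12: INC x by 15): {x=16}
  after event 3 (t=17: INC y by 9): {x=16, y=9}
  after event 4 (t=27: SET z = 18): {x=16, y=9, z=18}
  after event 5 (t=28: DEC x by 8): {x=8, y=9, z=18}
  after event 6 (t=38: INC y by 11): {x=8, y=20, z=18}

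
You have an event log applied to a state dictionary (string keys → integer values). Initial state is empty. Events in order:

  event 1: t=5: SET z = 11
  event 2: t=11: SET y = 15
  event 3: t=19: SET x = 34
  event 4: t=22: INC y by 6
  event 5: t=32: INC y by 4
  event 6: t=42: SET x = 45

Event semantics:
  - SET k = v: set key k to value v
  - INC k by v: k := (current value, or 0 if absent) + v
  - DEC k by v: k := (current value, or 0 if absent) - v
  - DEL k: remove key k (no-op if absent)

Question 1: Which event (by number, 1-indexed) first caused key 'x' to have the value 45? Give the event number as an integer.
Answer: 6

Derivation:
Looking for first event where x becomes 45:
  event 3: x = 34
  event 4: x = 34
  event 5: x = 34
  event 6: x 34 -> 45  <-- first match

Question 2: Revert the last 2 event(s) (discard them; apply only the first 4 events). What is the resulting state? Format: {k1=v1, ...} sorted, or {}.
Keep first 4 events (discard last 2):
  after event 1 (t=5: SET z = 11): {z=11}
  after event 2 (t=11: SET y = 15): {y=15, z=11}
  after event 3 (t=19: SET x = 34): {x=34, y=15, z=11}
  after event 4 (t=22: INC y by 6): {x=34, y=21, z=11}

Answer: {x=34, y=21, z=11}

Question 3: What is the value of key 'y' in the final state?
Track key 'y' through all 6 events:
  event 1 (t=5: SET z = 11): y unchanged
  event 2 (t=11: SET y = 15): y (absent) -> 15
  event 3 (t=19: SET x = 34): y unchanged
  event 4 (t=22: INC y by 6): y 15 -> 21
  event 5 (t=32: INC y by 4): y 21 -> 25
  event 6 (t=42: SET x = 45): y unchanged
Final: y = 25

Answer: 25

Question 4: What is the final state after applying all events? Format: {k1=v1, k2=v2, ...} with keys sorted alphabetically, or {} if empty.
Answer: {x=45, y=25, z=11}

Derivation:
  after event 1 (t=5: SET z = 11): {z=11}
  after event 2 (t=11: SET y = 15): {y=15, z=11}
  after event 3 (t=19: SET x = 34): {x=34, y=15, z=11}
  after event 4 (t=22: INC y by 6): {x=34, y=21, z=11}
  after event 5 (t=32: INC y by 4): {x=34, y=25, z=11}
  after event 6 (t=42: SET x = 45): {x=45, y=25, z=11}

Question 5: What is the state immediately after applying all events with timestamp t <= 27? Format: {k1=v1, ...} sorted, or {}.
Answer: {x=34, y=21, z=11}

Derivation:
Apply events with t <= 27 (4 events):
  after event 1 (t=5: SET z = 11): {z=11}
  after event 2 (t=11: SET y = 15): {y=15, z=11}
  after event 3 (t=19: SET x = 34): {x=34, y=15, z=11}
  after event 4 (t=22: INC y by 6): {x=34, y=21, z=11}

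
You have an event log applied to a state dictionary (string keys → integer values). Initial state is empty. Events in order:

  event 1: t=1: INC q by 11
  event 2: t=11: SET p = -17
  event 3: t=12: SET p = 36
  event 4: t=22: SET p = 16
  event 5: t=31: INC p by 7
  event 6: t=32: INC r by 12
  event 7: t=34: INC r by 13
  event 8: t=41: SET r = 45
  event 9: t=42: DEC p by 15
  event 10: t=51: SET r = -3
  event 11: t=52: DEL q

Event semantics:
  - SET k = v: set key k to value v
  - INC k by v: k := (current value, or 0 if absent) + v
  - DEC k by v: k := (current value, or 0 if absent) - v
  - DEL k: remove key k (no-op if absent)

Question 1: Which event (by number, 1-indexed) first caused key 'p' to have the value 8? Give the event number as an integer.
Answer: 9

Derivation:
Looking for first event where p becomes 8:
  event 2: p = -17
  event 3: p = 36
  event 4: p = 16
  event 5: p = 23
  event 6: p = 23
  event 7: p = 23
  event 8: p = 23
  event 9: p 23 -> 8  <-- first match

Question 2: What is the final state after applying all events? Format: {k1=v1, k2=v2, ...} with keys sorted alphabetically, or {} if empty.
Answer: {p=8, r=-3}

Derivation:
  after event 1 (t=1: INC q by 11): {q=11}
  after event 2 (t=11: SET p = -17): {p=-17, q=11}
  after event 3 (t=12: SET p = 36): {p=36, q=11}
  after event 4 (t=22: SET p = 16): {p=16, q=11}
  after event 5 (t=31: INC p by 7): {p=23, q=11}
  after event 6 (t=32: INC r by 12): {p=23, q=11, r=12}
  after event 7 (t=34: INC r by 13): {p=23, q=11, r=25}
  after event 8 (t=41: SET r = 45): {p=23, q=11, r=45}
  after event 9 (t=42: DEC p by 15): {p=8, q=11, r=45}
  after event 10 (t=51: SET r = -3): {p=8, q=11, r=-3}
  after event 11 (t=52: DEL q): {p=8, r=-3}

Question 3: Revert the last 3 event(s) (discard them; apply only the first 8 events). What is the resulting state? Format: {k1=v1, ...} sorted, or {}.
Keep first 8 events (discard last 3):
  after event 1 (t=1: INC q by 11): {q=11}
  after event 2 (t=11: SET p = -17): {p=-17, q=11}
  after event 3 (t=12: SET p = 36): {p=36, q=11}
  after event 4 (t=22: SET p = 16): {p=16, q=11}
  after event 5 (t=31: INC p by 7): {p=23, q=11}
  after event 6 (t=32: INC r by 12): {p=23, q=11, r=12}
  after event 7 (t=34: INC r by 13): {p=23, q=11, r=25}
  after event 8 (t=41: SET r = 45): {p=23, q=11, r=45}

Answer: {p=23, q=11, r=45}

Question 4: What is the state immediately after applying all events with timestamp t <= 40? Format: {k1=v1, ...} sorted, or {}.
Apply events with t <= 40 (7 events):
  after event 1 (t=1: INC q by 11): {q=11}
  after event 2 (t=11: SET p = -17): {p=-17, q=11}
  after event 3 (t=12: SET p = 36): {p=36, q=11}
  after event 4 (t=22: SET p = 16): {p=16, q=11}
  after event 5 (t=31: INC p by 7): {p=23, q=11}
  after event 6 (t=32: INC r by 12): {p=23, q=11, r=12}
  after event 7 (t=34: INC r by 13): {p=23, q=11, r=25}

Answer: {p=23, q=11, r=25}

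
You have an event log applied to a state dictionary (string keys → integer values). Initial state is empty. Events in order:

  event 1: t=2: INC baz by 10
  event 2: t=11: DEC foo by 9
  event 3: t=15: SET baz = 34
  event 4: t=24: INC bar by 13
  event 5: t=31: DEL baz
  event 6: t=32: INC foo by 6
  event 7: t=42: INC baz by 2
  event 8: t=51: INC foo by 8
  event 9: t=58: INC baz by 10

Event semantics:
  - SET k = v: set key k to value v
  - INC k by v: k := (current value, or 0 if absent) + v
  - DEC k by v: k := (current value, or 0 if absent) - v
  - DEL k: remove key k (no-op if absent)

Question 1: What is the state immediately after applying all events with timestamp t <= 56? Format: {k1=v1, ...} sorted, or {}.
Answer: {bar=13, baz=2, foo=5}

Derivation:
Apply events with t <= 56 (8 events):
  after event 1 (t=2: INC baz by 10): {baz=10}
  after event 2 (t=11: DEC foo by 9): {baz=10, foo=-9}
  after event 3 (t=15: SET baz = 34): {baz=34, foo=-9}
  after event 4 (t=24: INC bar by 13): {bar=13, baz=34, foo=-9}
  after event 5 (t=31: DEL baz): {bar=13, foo=-9}
  after event 6 (t=32: INC foo by 6): {bar=13, foo=-3}
  after event 7 (t=42: INC baz by 2): {bar=13, baz=2, foo=-3}
  after event 8 (t=51: INC foo by 8): {bar=13, baz=2, foo=5}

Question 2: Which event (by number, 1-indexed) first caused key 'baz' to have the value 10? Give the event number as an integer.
Answer: 1

Derivation:
Looking for first event where baz becomes 10:
  event 1: baz (absent) -> 10  <-- first match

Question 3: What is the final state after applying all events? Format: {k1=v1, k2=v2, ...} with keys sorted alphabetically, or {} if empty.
Answer: {bar=13, baz=12, foo=5}

Derivation:
  after event 1 (t=2: INC baz by 10): {baz=10}
  after event 2 (t=11: DEC foo by 9): {baz=10, foo=-9}
  after event 3 (t=15: SET baz = 34): {baz=34, foo=-9}
  after event 4 (t=24: INC bar by 13): {bar=13, baz=34, foo=-9}
  after event 5 (t=31: DEL baz): {bar=13, foo=-9}
  after event 6 (t=32: INC foo by 6): {bar=13, foo=-3}
  after event 7 (t=42: INC baz by 2): {bar=13, baz=2, foo=-3}
  after event 8 (t=51: INC foo by 8): {bar=13, baz=2, foo=5}
  after event 9 (t=58: INC baz by 10): {bar=13, baz=12, foo=5}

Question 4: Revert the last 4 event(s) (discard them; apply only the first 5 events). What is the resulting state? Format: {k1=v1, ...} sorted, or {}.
Answer: {bar=13, foo=-9}

Derivation:
Keep first 5 events (discard last 4):
  after event 1 (t=2: INC baz by 10): {baz=10}
  after event 2 (t=11: DEC foo by 9): {baz=10, foo=-9}
  after event 3 (t=15: SET baz = 34): {baz=34, foo=-9}
  after event 4 (t=24: INC bar by 13): {bar=13, baz=34, foo=-9}
  after event 5 (t=31: DEL baz): {bar=13, foo=-9}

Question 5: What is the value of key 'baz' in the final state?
Track key 'baz' through all 9 events:
  event 1 (t=2: INC baz by 10): baz (absent) -> 10
  event 2 (t=11: DEC foo by 9): baz unchanged
  event 3 (t=15: SET baz = 34): baz 10 -> 34
  event 4 (t=24: INC bar by 13): baz unchanged
  event 5 (t=31: DEL baz): baz 34 -> (absent)
  event 6 (t=32: INC foo by 6): baz unchanged
  event 7 (t=42: INC baz by 2): baz (absent) -> 2
  event 8 (t=51: INC foo by 8): baz unchanged
  event 9 (t=58: INC baz by 10): baz 2 -> 12
Final: baz = 12

Answer: 12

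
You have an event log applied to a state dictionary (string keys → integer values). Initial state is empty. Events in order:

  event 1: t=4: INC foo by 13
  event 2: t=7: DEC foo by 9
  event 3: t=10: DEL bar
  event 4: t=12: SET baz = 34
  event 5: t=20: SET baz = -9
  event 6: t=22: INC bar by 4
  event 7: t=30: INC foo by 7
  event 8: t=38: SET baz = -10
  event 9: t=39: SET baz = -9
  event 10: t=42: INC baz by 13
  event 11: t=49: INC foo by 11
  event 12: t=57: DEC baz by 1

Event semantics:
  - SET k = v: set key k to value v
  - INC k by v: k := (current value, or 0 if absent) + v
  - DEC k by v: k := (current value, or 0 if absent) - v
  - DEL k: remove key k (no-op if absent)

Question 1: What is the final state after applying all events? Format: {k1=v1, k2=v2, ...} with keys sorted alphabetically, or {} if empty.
Answer: {bar=4, baz=3, foo=22}

Derivation:
  after event 1 (t=4: INC foo by 13): {foo=13}
  after event 2 (t=7: DEC foo by 9): {foo=4}
  after event 3 (t=10: DEL bar): {foo=4}
  after event 4 (t=12: SET baz = 34): {baz=34, foo=4}
  after event 5 (t=20: SET baz = -9): {baz=-9, foo=4}
  after event 6 (t=22: INC bar by 4): {bar=4, baz=-9, foo=4}
  after event 7 (t=30: INC foo by 7): {bar=4, baz=-9, foo=11}
  after event 8 (t=38: SET baz = -10): {bar=4, baz=-10, foo=11}
  after event 9 (t=39: SET baz = -9): {bar=4, baz=-9, foo=11}
  after event 10 (t=42: INC baz by 13): {bar=4, baz=4, foo=11}
  after event 11 (t=49: INC foo by 11): {bar=4, baz=4, foo=22}
  after event 12 (t=57: DEC baz by 1): {bar=4, baz=3, foo=22}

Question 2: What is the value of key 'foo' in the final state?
Track key 'foo' through all 12 events:
  event 1 (t=4: INC foo by 13): foo (absent) -> 13
  event 2 (t=7: DEC foo by 9): foo 13 -> 4
  event 3 (t=10: DEL bar): foo unchanged
  event 4 (t=12: SET baz = 34): foo unchanged
  event 5 (t=20: SET baz = -9): foo unchanged
  event 6 (t=22: INC bar by 4): foo unchanged
  event 7 (t=30: INC foo by 7): foo 4 -> 11
  event 8 (t=38: SET baz = -10): foo unchanged
  event 9 (t=39: SET baz = -9): foo unchanged
  event 10 (t=42: INC baz by 13): foo unchanged
  event 11 (t=49: INC foo by 11): foo 11 -> 22
  event 12 (t=57: DEC baz by 1): foo unchanged
Final: foo = 22

Answer: 22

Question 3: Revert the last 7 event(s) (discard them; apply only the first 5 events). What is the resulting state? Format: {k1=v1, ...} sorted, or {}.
Answer: {baz=-9, foo=4}

Derivation:
Keep first 5 events (discard last 7):
  after event 1 (t=4: INC foo by 13): {foo=13}
  after event 2 (t=7: DEC foo by 9): {foo=4}
  after event 3 (t=10: DEL bar): {foo=4}
  after event 4 (t=12: SET baz = 34): {baz=34, foo=4}
  after event 5 (t=20: SET baz = -9): {baz=-9, foo=4}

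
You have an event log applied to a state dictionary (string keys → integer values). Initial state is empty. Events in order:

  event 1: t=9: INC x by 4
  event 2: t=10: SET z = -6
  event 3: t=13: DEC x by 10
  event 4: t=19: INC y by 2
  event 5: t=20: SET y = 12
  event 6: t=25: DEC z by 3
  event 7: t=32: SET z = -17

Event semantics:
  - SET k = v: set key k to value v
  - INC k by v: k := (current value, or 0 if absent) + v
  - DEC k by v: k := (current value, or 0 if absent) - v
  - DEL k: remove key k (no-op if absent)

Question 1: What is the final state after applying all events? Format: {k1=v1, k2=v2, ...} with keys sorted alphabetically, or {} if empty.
  after event 1 (t=9: INC x by 4): {x=4}
  after event 2 (t=10: SET z = -6): {x=4, z=-6}
  after event 3 (t=13: DEC x by 10): {x=-6, z=-6}
  after event 4 (t=19: INC y by 2): {x=-6, y=2, z=-6}
  after event 5 (t=20: SET y = 12): {x=-6, y=12, z=-6}
  after event 6 (t=25: DEC z by 3): {x=-6, y=12, z=-9}
  after event 7 (t=32: SET z = -17): {x=-6, y=12, z=-17}

Answer: {x=-6, y=12, z=-17}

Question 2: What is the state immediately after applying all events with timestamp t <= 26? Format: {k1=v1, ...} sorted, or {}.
Answer: {x=-6, y=12, z=-9}

Derivation:
Apply events with t <= 26 (6 events):
  after event 1 (t=9: INC x by 4): {x=4}
  after event 2 (t=10: SET z = -6): {x=4, z=-6}
  after event 3 (t=13: DEC x by 10): {x=-6, z=-6}
  after event 4 (t=19: INC y by 2): {x=-6, y=2, z=-6}
  after event 5 (t=20: SET y = 12): {x=-6, y=12, z=-6}
  after event 6 (t=25: DEC z by 3): {x=-6, y=12, z=-9}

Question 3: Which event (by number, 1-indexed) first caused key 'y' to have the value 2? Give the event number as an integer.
Answer: 4

Derivation:
Looking for first event where y becomes 2:
  event 4: y (absent) -> 2  <-- first match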